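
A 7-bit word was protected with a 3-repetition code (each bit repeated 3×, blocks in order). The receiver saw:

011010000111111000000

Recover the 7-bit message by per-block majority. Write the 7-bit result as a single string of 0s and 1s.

1001100

Block 1 (011): 2 ones → 1
Block 2 (010): 1 one → 0
Block 3 (000): 0 ones → 0
Block 4 (111): 3 ones → 1
Block 5 (111): 3 ones → 1
Block 6 (000): 0 ones → 0
Block 7 (000): 0 ones → 0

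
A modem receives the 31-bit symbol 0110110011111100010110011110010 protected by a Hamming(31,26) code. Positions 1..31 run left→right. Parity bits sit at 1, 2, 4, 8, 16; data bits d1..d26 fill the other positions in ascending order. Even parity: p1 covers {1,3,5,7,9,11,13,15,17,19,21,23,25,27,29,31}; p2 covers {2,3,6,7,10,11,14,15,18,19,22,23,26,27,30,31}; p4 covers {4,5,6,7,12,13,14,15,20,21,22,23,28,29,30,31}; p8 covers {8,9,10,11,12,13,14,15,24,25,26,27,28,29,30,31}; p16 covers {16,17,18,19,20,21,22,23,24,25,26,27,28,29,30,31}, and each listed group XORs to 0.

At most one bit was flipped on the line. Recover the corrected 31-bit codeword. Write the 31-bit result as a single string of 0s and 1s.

0110110111111100010110011110010

s1 (pos 1,3,5,7,9,11,13,15,17,19,21,23,25,27,29,31): 0⊕1⊕1⊕0⊕1⊕1⊕1⊕0⊕0⊕0⊕1⊕0⊕1⊕1⊕0⊕0 = 0
s2 (pos 2,3,6,7,10,11,14,15,18,19,22,23,26,27,30,31): 1⊕1⊕1⊕0⊕1⊕1⊕1⊕0⊕1⊕0⊕0⊕0⊕1⊕1⊕1⊕0 = 0
s4 (pos 4,5,6,7,12,13,14,15,20,21,22,23,28,29,30,31): 0⊕1⊕1⊕0⊕1⊕1⊕1⊕0⊕1⊕1⊕0⊕0⊕0⊕0⊕1⊕0 = 0
s8 (pos 8,9,10,11,12,13,14,15,24,25,26,27,28,29,30,31): 0⊕1⊕1⊕1⊕1⊕1⊕1⊕0⊕1⊕1⊕1⊕1⊕0⊕0⊕1⊕0 = 1
s16 (pos 16,17,18,19,20,21,22,23,24,25,26,27,28,29,30,31): 0⊕0⊕1⊕0⊕1⊕1⊕0⊕0⊕1⊕1⊕1⊕1⊕0⊕0⊕1⊕0 = 0
Syndrome s16…s1 = 01000 → error at position 8.
Flip position 8: 0110110011111100010110011110010 → 0110110111111100010110011110010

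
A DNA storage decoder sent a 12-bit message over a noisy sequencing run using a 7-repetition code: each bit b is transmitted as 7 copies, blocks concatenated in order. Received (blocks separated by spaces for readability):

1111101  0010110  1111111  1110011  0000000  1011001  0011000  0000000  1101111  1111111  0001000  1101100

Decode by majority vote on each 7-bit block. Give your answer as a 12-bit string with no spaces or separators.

101101001101

Block 1 (1111101): 6 ones → 1
Block 2 (0010110): 3 ones → 0
Block 3 (1111111): 7 ones → 1
Block 4 (1110011): 5 ones → 1
Block 5 (0000000): 0 ones → 0
Block 6 (1011001): 4 ones → 1
Block 7 (0011000): 2 ones → 0
Block 8 (0000000): 0 ones → 0
Block 9 (1101111): 6 ones → 1
Block 10 (1111111): 7 ones → 1
Block 11 (0001000): 1 one → 0
Block 12 (1101100): 4 ones → 1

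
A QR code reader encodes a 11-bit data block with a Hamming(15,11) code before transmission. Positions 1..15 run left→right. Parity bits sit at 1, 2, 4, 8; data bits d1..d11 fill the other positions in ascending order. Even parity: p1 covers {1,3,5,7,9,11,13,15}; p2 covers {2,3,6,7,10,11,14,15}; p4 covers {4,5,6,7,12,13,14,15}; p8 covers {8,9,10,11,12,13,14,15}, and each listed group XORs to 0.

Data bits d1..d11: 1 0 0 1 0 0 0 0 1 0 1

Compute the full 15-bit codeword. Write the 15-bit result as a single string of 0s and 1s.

011100100000101

Place data at non-parity positions: p1 p2 1 p4 0 0 1 p8 0 0 0 0 1 0 1
p1 (pos 1,3,5,7,9,11,13,15): XOR of data positions = 1⊕0⊕1⊕0⊕0⊕1⊕1 = 0
p2 (pos 2,3,6,7,10,11,14,15): XOR of data positions = 1⊕0⊕1⊕0⊕0⊕0⊕1 = 1
p4 (pos 4,5,6,7,12,13,14,15): XOR of data positions = 0⊕0⊕1⊕0⊕1⊕0⊕1 = 1
p8 (pos 8,9,10,11,12,13,14,15): XOR of data positions = 0⊕0⊕0⊕0⊕1⊕0⊕1 = 0
Codeword: 011100100000101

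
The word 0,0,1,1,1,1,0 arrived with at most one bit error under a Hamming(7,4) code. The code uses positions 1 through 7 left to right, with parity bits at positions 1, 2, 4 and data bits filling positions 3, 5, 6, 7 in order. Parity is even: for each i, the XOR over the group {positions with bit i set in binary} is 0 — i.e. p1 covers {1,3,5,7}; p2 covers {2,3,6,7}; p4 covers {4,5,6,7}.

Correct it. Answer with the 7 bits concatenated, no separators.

0010110

s1 (pos 1,3,5,7): 0⊕1⊕1⊕0 = 0
s2 (pos 2,3,6,7): 0⊕1⊕1⊕0 = 0
s4 (pos 4,5,6,7): 1⊕1⊕1⊕0 = 1
Syndrome s4…s1 = 100 → error at position 4.
Flip position 4: 0011110 → 0010110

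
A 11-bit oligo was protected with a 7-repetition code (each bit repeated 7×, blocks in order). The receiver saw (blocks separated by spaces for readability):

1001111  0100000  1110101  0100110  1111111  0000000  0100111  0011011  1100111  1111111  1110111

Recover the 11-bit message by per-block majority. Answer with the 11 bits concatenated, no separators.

Block 1 (1001111): 5 ones → 1
Block 2 (0100000): 1 one → 0
Block 3 (1110101): 5 ones → 1
Block 4 (0100110): 3 ones → 0
Block 5 (1111111): 7 ones → 1
Block 6 (0000000): 0 ones → 0
Block 7 (0100111): 4 ones → 1
Block 8 (0011011): 4 ones → 1
Block 9 (1100111): 5 ones → 1
Block 10 (1111111): 7 ones → 1
Block 11 (1110111): 6 ones → 1

10101011111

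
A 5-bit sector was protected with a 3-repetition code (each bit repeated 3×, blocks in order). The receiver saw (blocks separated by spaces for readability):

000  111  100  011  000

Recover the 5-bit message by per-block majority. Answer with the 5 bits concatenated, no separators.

Block 1 (000): 0 ones → 0
Block 2 (111): 3 ones → 1
Block 3 (100): 1 one → 0
Block 4 (011): 2 ones → 1
Block 5 (000): 0 ones → 0

01010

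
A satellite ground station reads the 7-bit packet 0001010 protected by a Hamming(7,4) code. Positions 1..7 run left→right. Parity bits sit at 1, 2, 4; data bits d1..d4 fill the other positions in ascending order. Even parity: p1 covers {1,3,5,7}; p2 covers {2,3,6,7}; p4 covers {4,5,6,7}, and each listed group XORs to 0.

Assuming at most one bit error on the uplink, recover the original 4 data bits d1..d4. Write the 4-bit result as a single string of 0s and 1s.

0010

s1 (pos 1,3,5,7): 0⊕0⊕0⊕0 = 0
s2 (pos 2,3,6,7): 0⊕0⊕1⊕0 = 1
s4 (pos 4,5,6,7): 1⊕0⊕1⊕0 = 0
Syndrome s4…s1 = 010 → error at position 2.
Flip position 2: 0001010 → 0101010
Read data bits from positions 3,5,6,7: 0010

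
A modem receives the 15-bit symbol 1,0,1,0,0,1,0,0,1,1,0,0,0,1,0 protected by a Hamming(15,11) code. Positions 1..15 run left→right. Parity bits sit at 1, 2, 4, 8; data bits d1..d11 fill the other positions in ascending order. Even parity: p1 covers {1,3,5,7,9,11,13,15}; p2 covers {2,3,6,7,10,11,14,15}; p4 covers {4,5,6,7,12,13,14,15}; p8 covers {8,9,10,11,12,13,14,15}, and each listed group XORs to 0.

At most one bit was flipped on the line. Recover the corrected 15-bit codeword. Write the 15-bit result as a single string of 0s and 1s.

101001000100010

s1 (pos 1,3,5,7,9,11,13,15): 1⊕1⊕0⊕0⊕1⊕0⊕0⊕0 = 1
s2 (pos 2,3,6,7,10,11,14,15): 0⊕1⊕1⊕0⊕1⊕0⊕1⊕0 = 0
s4 (pos 4,5,6,7,12,13,14,15): 0⊕0⊕1⊕0⊕0⊕0⊕1⊕0 = 0
s8 (pos 8,9,10,11,12,13,14,15): 0⊕1⊕1⊕0⊕0⊕0⊕1⊕0 = 1
Syndrome s8…s1 = 1001 → error at position 9.
Flip position 9: 101001001100010 → 101001000100010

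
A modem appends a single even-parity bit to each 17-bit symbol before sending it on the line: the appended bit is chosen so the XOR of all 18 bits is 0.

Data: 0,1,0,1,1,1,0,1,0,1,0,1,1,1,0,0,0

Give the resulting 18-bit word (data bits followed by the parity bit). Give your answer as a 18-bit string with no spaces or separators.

XOR of the 17 data bits: 0⊕1⊕0⊕1⊕1⊕1⊕0⊕1⊕0⊕1⊕0⊕1⊕1⊕1⊕0⊕0⊕0 = 1
Parity bit = 1 (so all 18 bits XOR to 0).

010111010101110001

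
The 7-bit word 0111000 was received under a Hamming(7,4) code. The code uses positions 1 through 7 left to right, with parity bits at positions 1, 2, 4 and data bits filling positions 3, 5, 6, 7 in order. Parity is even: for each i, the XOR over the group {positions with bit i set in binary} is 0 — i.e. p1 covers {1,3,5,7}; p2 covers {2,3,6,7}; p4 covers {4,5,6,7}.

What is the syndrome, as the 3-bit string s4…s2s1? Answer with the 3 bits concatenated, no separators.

s1 (pos 1,3,5,7): 0⊕1⊕0⊕0 = 1
s2 (pos 2,3,6,7): 1⊕1⊕0⊕0 = 0
s4 (pos 4,5,6,7): 1⊕0⊕0⊕0 = 1
Syndrome s4…s1 = 101 → error at position 5.

101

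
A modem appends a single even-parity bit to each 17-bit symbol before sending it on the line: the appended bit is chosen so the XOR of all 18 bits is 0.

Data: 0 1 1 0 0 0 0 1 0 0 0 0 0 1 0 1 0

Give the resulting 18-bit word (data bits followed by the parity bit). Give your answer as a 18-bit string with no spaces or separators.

011000010000010101

XOR of the 17 data bits: 0⊕1⊕1⊕0⊕0⊕0⊕0⊕1⊕0⊕0⊕0⊕0⊕0⊕1⊕0⊕1⊕0 = 1
Parity bit = 1 (so all 18 bits XOR to 0).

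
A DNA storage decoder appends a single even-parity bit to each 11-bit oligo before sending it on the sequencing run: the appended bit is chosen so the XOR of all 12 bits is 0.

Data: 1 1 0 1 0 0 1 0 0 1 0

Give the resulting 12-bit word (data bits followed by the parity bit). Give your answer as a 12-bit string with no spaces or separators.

110100100101

XOR of the 11 data bits: 1⊕1⊕0⊕1⊕0⊕0⊕1⊕0⊕0⊕1⊕0 = 1
Parity bit = 1 (so all 12 bits XOR to 0).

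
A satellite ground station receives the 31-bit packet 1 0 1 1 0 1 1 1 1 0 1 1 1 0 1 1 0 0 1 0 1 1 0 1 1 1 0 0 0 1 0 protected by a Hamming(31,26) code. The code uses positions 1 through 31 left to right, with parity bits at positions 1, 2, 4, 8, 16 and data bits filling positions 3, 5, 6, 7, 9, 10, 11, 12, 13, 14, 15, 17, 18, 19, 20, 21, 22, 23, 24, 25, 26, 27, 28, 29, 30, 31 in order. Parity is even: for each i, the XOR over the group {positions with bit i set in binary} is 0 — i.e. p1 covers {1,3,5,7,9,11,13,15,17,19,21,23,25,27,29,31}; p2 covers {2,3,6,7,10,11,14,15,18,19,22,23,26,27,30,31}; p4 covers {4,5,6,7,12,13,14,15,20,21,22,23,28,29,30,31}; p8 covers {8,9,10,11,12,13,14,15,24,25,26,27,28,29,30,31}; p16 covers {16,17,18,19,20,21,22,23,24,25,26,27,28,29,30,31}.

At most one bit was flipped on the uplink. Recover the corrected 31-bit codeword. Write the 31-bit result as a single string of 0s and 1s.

1011001110111011001011011100010

s1 (pos 1,3,5,7,9,11,13,15,17,19,21,23,25,27,29,31): 1⊕1⊕0⊕1⊕1⊕1⊕1⊕1⊕0⊕1⊕1⊕0⊕1⊕0⊕0⊕0 = 0
s2 (pos 2,3,6,7,10,11,14,15,18,19,22,23,26,27,30,31): 0⊕1⊕1⊕1⊕0⊕1⊕0⊕1⊕0⊕1⊕1⊕0⊕1⊕0⊕1⊕0 = 1
s4 (pos 4,5,6,7,12,13,14,15,20,21,22,23,28,29,30,31): 1⊕0⊕1⊕1⊕1⊕1⊕0⊕1⊕0⊕1⊕1⊕0⊕0⊕0⊕1⊕0 = 1
s8 (pos 8,9,10,11,12,13,14,15,24,25,26,27,28,29,30,31): 1⊕1⊕0⊕1⊕1⊕1⊕0⊕1⊕1⊕1⊕1⊕0⊕0⊕0⊕1⊕0 = 0
s16 (pos 16,17,18,19,20,21,22,23,24,25,26,27,28,29,30,31): 1⊕0⊕0⊕1⊕0⊕1⊕1⊕0⊕1⊕1⊕1⊕0⊕0⊕0⊕1⊕0 = 0
Syndrome s16…s1 = 00110 → error at position 6.
Flip position 6: 1011011110111011001011011100010 → 1011001110111011001011011100010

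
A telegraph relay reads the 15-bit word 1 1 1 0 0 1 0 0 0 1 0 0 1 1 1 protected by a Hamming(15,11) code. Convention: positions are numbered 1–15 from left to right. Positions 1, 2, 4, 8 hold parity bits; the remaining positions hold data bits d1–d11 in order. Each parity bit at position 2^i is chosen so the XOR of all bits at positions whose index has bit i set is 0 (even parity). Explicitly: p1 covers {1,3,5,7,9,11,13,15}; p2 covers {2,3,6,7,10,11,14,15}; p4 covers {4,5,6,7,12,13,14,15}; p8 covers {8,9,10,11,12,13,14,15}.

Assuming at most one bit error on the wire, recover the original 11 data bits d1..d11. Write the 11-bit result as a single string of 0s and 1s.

s1 (pos 1,3,5,7,9,11,13,15): 1⊕1⊕0⊕0⊕0⊕0⊕1⊕1 = 0
s2 (pos 2,3,6,7,10,11,14,15): 1⊕1⊕1⊕0⊕1⊕0⊕1⊕1 = 0
s4 (pos 4,5,6,7,12,13,14,15): 0⊕0⊕1⊕0⊕0⊕1⊕1⊕1 = 0
s8 (pos 8,9,10,11,12,13,14,15): 0⊕0⊕1⊕0⊕0⊕1⊕1⊕1 = 0
Syndrome s8…s1 = 0000 → no error.
Read data bits from positions 3,5,6,7,9,10,11,12,13,14,15: 10100100111

10100100111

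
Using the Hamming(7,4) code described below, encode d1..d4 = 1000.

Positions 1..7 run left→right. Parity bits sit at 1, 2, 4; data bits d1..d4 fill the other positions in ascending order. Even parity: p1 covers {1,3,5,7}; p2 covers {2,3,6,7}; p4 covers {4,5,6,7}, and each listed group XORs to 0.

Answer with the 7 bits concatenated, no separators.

Place data at non-parity positions: p1 p2 1 p4 0 0 0
p1 (pos 1,3,5,7): XOR of data positions = 1⊕0⊕0 = 1
p2 (pos 2,3,6,7): XOR of data positions = 1⊕0⊕0 = 1
p4 (pos 4,5,6,7): XOR of data positions = 0⊕0⊕0 = 0
Codeword: 1110000

1110000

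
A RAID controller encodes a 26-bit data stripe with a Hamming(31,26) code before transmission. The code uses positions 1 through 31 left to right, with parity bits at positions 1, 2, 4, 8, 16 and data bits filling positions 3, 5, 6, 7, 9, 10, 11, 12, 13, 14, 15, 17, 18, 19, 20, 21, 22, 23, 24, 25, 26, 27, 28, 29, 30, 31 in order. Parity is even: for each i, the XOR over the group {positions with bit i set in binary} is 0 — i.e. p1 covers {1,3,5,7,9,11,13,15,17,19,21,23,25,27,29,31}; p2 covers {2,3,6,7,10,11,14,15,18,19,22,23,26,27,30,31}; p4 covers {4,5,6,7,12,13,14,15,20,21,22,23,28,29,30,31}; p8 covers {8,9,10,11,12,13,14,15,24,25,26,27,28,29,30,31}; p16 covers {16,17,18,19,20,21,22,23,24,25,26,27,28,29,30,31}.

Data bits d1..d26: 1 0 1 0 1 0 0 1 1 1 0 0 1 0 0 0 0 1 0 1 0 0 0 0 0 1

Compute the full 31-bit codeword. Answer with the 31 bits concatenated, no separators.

Place data at non-parity positions: p1 p2 1 p4 0 1 0 p8 1 0 0 1 1 1 0 p16 0 1 0 0 0 0 1 0 1 0 0 0 0 0 1
p1 (pos 1,3,5,7,9,11,13,15,17,19,21,23,25,27,29,31): XOR of data positions = 1⊕0⊕0⊕1⊕0⊕1⊕0⊕0⊕0⊕0⊕1⊕1⊕0⊕0⊕1 = 0
p2 (pos 2,3,6,7,10,11,14,15,18,19,22,23,26,27,30,31): XOR of data positions = 1⊕1⊕0⊕0⊕0⊕1⊕0⊕1⊕0⊕0⊕1⊕0⊕0⊕0⊕1 = 0
p4 (pos 4,5,6,7,12,13,14,15,20,21,22,23,28,29,30,31): XOR of data positions = 0⊕1⊕0⊕1⊕1⊕1⊕0⊕0⊕0⊕0⊕1⊕0⊕0⊕0⊕1 = 0
p8 (pos 8,9,10,11,12,13,14,15,24,25,26,27,28,29,30,31): XOR of data positions = 1⊕0⊕0⊕1⊕1⊕1⊕0⊕0⊕1⊕0⊕0⊕0⊕0⊕0⊕1 = 0
p16 (pos 16,17,18,19,20,21,22,23,24,25,26,27,28,29,30,31): XOR of data positions = 0⊕1⊕0⊕0⊕0⊕0⊕1⊕0⊕1⊕0⊕0⊕0⊕0⊕0⊕1 = 0
Codeword: 0010010010011100010000101000001

0010010010011100010000101000001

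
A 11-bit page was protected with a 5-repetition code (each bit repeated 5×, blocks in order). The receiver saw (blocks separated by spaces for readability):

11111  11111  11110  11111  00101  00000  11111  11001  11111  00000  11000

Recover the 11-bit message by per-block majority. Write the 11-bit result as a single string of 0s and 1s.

Block 1 (11111): 5 ones → 1
Block 2 (11111): 5 ones → 1
Block 3 (11110): 4 ones → 1
Block 4 (11111): 5 ones → 1
Block 5 (00101): 2 ones → 0
Block 6 (00000): 0 ones → 0
Block 7 (11111): 5 ones → 1
Block 8 (11001): 3 ones → 1
Block 9 (11111): 5 ones → 1
Block 10 (00000): 0 ones → 0
Block 11 (11000): 2 ones → 0

11110011100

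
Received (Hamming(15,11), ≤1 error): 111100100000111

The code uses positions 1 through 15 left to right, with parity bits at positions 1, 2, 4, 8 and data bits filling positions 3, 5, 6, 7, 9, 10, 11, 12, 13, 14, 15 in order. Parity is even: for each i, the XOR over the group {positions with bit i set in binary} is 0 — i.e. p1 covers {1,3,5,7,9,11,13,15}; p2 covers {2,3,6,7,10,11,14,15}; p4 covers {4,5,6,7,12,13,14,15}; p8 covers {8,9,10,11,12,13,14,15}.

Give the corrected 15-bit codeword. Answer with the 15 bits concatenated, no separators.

111100100000110

s1 (pos 1,3,5,7,9,11,13,15): 1⊕1⊕0⊕1⊕0⊕0⊕1⊕1 = 1
s2 (pos 2,3,6,7,10,11,14,15): 1⊕1⊕0⊕1⊕0⊕0⊕1⊕1 = 1
s4 (pos 4,5,6,7,12,13,14,15): 1⊕0⊕0⊕1⊕0⊕1⊕1⊕1 = 1
s8 (pos 8,9,10,11,12,13,14,15): 0⊕0⊕0⊕0⊕0⊕1⊕1⊕1 = 1
Syndrome s8…s1 = 1111 → error at position 15.
Flip position 15: 111100100000111 → 111100100000110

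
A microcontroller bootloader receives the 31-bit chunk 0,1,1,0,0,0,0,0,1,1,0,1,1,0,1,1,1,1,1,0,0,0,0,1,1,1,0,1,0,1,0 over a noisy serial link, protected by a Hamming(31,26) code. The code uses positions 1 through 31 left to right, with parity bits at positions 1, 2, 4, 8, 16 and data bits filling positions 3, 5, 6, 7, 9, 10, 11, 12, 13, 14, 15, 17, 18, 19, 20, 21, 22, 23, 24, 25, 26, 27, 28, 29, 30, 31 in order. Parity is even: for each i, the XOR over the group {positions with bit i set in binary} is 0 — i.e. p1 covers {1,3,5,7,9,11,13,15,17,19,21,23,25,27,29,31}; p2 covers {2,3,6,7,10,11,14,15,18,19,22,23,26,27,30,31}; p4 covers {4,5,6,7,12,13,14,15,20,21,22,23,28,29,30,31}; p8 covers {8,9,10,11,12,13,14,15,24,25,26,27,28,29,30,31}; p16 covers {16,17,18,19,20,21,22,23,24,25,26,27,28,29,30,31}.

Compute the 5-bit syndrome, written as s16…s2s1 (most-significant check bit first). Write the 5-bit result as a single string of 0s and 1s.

s1 (pos 1,3,5,7,9,11,13,15,17,19,21,23,25,27,29,31): 0⊕1⊕0⊕0⊕1⊕0⊕1⊕1⊕1⊕1⊕0⊕0⊕1⊕0⊕0⊕0 = 1
s2 (pos 2,3,6,7,10,11,14,15,18,19,22,23,26,27,30,31): 1⊕1⊕0⊕0⊕1⊕0⊕0⊕1⊕1⊕1⊕0⊕0⊕1⊕0⊕1⊕0 = 0
s4 (pos 4,5,6,7,12,13,14,15,20,21,22,23,28,29,30,31): 0⊕0⊕0⊕0⊕1⊕1⊕0⊕1⊕0⊕0⊕0⊕0⊕1⊕0⊕1⊕0 = 1
s8 (pos 8,9,10,11,12,13,14,15,24,25,26,27,28,29,30,31): 0⊕1⊕1⊕0⊕1⊕1⊕0⊕1⊕1⊕1⊕1⊕0⊕1⊕0⊕1⊕0 = 0
s16 (pos 16,17,18,19,20,21,22,23,24,25,26,27,28,29,30,31): 1⊕1⊕1⊕1⊕0⊕0⊕0⊕0⊕1⊕1⊕1⊕0⊕1⊕0⊕1⊕0 = 1
Syndrome s16…s1 = 10101 → error at position 21.

10101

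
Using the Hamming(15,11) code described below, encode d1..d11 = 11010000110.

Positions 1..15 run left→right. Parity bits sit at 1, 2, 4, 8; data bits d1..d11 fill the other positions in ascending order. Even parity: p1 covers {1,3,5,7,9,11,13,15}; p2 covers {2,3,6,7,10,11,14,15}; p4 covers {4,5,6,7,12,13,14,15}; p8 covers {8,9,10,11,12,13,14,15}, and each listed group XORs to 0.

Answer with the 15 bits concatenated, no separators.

Place data at non-parity positions: p1 p2 1 p4 1 0 1 p8 0 0 0 0 1 1 0
p1 (pos 1,3,5,7,9,11,13,15): XOR of data positions = 1⊕1⊕1⊕0⊕0⊕1⊕0 = 0
p2 (pos 2,3,6,7,10,11,14,15): XOR of data positions = 1⊕0⊕1⊕0⊕0⊕1⊕0 = 1
p4 (pos 4,5,6,7,12,13,14,15): XOR of data positions = 1⊕0⊕1⊕0⊕1⊕1⊕0 = 0
p8 (pos 8,9,10,11,12,13,14,15): XOR of data positions = 0⊕0⊕0⊕0⊕1⊕1⊕0 = 0
Codeword: 011010100000110

011010100000110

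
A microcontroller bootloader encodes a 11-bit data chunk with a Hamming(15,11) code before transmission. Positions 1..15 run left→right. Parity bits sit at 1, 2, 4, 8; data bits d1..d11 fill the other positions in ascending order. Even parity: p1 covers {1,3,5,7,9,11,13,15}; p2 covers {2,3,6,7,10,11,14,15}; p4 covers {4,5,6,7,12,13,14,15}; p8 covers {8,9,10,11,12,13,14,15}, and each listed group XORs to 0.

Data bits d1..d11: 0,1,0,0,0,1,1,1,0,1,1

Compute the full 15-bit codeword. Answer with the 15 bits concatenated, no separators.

Place data at non-parity positions: p1 p2 0 p4 1 0 0 p8 0 1 1 1 0 1 1
p1 (pos 1,3,5,7,9,11,13,15): XOR of data positions = 0⊕1⊕0⊕0⊕1⊕0⊕1 = 1
p2 (pos 2,3,6,7,10,11,14,15): XOR of data positions = 0⊕0⊕0⊕1⊕1⊕1⊕1 = 0
p4 (pos 4,5,6,7,12,13,14,15): XOR of data positions = 1⊕0⊕0⊕1⊕0⊕1⊕1 = 0
p8 (pos 8,9,10,11,12,13,14,15): XOR of data positions = 0⊕1⊕1⊕1⊕0⊕1⊕1 = 1
Codeword: 100010010111011

100010010111011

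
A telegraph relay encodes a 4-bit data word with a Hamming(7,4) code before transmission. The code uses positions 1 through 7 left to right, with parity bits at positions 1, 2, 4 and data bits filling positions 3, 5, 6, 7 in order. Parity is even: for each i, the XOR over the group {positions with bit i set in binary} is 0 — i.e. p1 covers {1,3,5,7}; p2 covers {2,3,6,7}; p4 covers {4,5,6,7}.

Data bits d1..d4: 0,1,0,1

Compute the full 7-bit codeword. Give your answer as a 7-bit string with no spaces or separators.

0100101

Place data at non-parity positions: p1 p2 0 p4 1 0 1
p1 (pos 1,3,5,7): XOR of data positions = 0⊕1⊕1 = 0
p2 (pos 2,3,6,7): XOR of data positions = 0⊕0⊕1 = 1
p4 (pos 4,5,6,7): XOR of data positions = 1⊕0⊕1 = 0
Codeword: 0100101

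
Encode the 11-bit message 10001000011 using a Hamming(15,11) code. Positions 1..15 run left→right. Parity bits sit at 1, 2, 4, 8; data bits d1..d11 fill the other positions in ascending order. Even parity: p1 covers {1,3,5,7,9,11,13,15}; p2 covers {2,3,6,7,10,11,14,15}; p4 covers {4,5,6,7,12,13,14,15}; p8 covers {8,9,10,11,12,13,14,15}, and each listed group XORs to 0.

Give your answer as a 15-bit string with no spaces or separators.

111000011000011

Place data at non-parity positions: p1 p2 1 p4 0 0 0 p8 1 0 0 0 0 1 1
p1 (pos 1,3,5,7,9,11,13,15): XOR of data positions = 1⊕0⊕0⊕1⊕0⊕0⊕1 = 1
p2 (pos 2,3,6,7,10,11,14,15): XOR of data positions = 1⊕0⊕0⊕0⊕0⊕1⊕1 = 1
p4 (pos 4,5,6,7,12,13,14,15): XOR of data positions = 0⊕0⊕0⊕0⊕0⊕1⊕1 = 0
p8 (pos 8,9,10,11,12,13,14,15): XOR of data positions = 1⊕0⊕0⊕0⊕0⊕1⊕1 = 1
Codeword: 111000011000011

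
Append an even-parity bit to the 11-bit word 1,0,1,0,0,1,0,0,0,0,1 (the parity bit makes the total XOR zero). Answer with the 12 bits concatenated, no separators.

101001000010

XOR of the 11 data bits: 1⊕0⊕1⊕0⊕0⊕1⊕0⊕0⊕0⊕0⊕1 = 0
Parity bit = 0 (so all 12 bits XOR to 0).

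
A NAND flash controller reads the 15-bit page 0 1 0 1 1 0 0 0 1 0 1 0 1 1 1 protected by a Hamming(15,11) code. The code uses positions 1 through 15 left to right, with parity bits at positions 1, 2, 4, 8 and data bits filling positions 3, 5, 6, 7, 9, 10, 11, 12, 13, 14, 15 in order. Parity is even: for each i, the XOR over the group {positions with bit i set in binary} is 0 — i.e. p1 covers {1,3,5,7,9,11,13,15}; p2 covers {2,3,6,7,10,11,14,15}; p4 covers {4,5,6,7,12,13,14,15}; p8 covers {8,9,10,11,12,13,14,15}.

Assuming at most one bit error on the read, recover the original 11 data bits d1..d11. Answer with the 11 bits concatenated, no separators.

01001010011

s1 (pos 1,3,5,7,9,11,13,15): 0⊕0⊕1⊕0⊕1⊕1⊕1⊕1 = 1
s2 (pos 2,3,6,7,10,11,14,15): 1⊕0⊕0⊕0⊕0⊕1⊕1⊕1 = 0
s4 (pos 4,5,6,7,12,13,14,15): 1⊕1⊕0⊕0⊕0⊕1⊕1⊕1 = 1
s8 (pos 8,9,10,11,12,13,14,15): 0⊕1⊕0⊕1⊕0⊕1⊕1⊕1 = 1
Syndrome s8…s1 = 1101 → error at position 13.
Flip position 13: 010110001010111 → 010110001010011
Read data bits from positions 3,5,6,7,9,10,11,12,13,14,15: 01001010011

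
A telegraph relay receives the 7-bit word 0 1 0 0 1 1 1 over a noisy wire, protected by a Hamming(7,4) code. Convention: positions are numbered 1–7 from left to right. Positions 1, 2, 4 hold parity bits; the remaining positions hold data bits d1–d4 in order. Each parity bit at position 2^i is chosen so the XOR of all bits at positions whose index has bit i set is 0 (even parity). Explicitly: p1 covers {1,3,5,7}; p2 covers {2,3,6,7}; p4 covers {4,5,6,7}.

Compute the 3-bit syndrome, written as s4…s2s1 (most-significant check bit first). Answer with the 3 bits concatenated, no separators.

110

s1 (pos 1,3,5,7): 0⊕0⊕1⊕1 = 0
s2 (pos 2,3,6,7): 1⊕0⊕1⊕1 = 1
s4 (pos 4,5,6,7): 0⊕1⊕1⊕1 = 1
Syndrome s4…s1 = 110 → error at position 6.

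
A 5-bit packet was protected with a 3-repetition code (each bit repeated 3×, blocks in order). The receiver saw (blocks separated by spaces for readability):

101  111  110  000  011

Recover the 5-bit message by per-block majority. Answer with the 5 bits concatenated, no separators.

11101

Block 1 (101): 2 ones → 1
Block 2 (111): 3 ones → 1
Block 3 (110): 2 ones → 1
Block 4 (000): 0 ones → 0
Block 5 (011): 2 ones → 1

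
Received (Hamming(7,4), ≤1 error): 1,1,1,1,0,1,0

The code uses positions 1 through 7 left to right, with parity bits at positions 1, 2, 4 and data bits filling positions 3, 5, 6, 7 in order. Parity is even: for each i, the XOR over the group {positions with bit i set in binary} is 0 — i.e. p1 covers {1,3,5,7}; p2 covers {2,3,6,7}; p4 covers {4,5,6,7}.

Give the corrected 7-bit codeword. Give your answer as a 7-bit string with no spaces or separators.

1011010

s1 (pos 1,3,5,7): 1⊕1⊕0⊕0 = 0
s2 (pos 2,3,6,7): 1⊕1⊕1⊕0 = 1
s4 (pos 4,5,6,7): 1⊕0⊕1⊕0 = 0
Syndrome s4…s1 = 010 → error at position 2.
Flip position 2: 1111010 → 1011010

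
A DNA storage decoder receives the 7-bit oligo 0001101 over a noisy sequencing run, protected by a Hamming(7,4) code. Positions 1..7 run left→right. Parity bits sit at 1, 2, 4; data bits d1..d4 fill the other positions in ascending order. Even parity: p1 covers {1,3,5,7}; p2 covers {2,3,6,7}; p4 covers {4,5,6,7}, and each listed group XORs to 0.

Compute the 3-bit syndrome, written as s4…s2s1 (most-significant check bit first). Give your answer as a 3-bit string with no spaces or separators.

110

s1 (pos 1,3,5,7): 0⊕0⊕1⊕1 = 0
s2 (pos 2,3,6,7): 0⊕0⊕0⊕1 = 1
s4 (pos 4,5,6,7): 1⊕1⊕0⊕1 = 1
Syndrome s4…s1 = 110 → error at position 6.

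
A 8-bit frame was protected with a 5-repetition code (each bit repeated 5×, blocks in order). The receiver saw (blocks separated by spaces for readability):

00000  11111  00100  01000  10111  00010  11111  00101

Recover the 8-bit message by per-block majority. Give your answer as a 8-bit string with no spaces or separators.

01001010

Block 1 (00000): 0 ones → 0
Block 2 (11111): 5 ones → 1
Block 3 (00100): 1 one → 0
Block 4 (01000): 1 one → 0
Block 5 (10111): 4 ones → 1
Block 6 (00010): 1 one → 0
Block 7 (11111): 5 ones → 1
Block 8 (00101): 2 ones → 0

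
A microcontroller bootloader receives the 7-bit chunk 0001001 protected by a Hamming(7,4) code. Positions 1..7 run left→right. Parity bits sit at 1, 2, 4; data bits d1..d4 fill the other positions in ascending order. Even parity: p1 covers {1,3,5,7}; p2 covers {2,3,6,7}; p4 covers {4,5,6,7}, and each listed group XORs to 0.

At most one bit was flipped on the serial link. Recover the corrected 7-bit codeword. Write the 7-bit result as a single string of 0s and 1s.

0011001

s1 (pos 1,3,5,7): 0⊕0⊕0⊕1 = 1
s2 (pos 2,3,6,7): 0⊕0⊕0⊕1 = 1
s4 (pos 4,5,6,7): 1⊕0⊕0⊕1 = 0
Syndrome s4…s1 = 011 → error at position 3.
Flip position 3: 0001001 → 0011001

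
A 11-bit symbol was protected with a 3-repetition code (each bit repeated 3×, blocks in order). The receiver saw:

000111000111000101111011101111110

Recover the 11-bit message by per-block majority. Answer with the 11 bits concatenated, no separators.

Block 1 (000): 0 ones → 0
Block 2 (111): 3 ones → 1
Block 3 (000): 0 ones → 0
Block 4 (111): 3 ones → 1
Block 5 (000): 0 ones → 0
Block 6 (101): 2 ones → 1
Block 7 (111): 3 ones → 1
Block 8 (011): 2 ones → 1
Block 9 (101): 2 ones → 1
Block 10 (111): 3 ones → 1
Block 11 (110): 2 ones → 1

01010111111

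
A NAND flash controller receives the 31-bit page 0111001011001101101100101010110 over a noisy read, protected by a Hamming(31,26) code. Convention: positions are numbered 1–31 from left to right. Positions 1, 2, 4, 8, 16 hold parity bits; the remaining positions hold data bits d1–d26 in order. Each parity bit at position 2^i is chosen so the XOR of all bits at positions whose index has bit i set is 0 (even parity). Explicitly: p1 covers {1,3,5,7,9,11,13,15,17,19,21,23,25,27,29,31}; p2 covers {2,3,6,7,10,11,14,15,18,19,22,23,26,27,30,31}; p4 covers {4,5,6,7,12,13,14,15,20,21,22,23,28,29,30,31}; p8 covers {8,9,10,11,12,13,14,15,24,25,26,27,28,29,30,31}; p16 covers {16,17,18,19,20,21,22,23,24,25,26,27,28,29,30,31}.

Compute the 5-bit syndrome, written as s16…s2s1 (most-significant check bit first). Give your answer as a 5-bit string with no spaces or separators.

10010

s1 (pos 1,3,5,7,9,11,13,15,17,19,21,23,25,27,29,31): 0⊕1⊕0⊕1⊕1⊕0⊕1⊕0⊕1⊕1⊕0⊕1⊕1⊕1⊕1⊕0 = 0
s2 (pos 2,3,6,7,10,11,14,15,18,19,22,23,26,27,30,31): 1⊕1⊕0⊕1⊕1⊕0⊕1⊕0⊕0⊕1⊕0⊕1⊕0⊕1⊕1⊕0 = 1
s4 (pos 4,5,6,7,12,13,14,15,20,21,22,23,28,29,30,31): 1⊕0⊕0⊕1⊕0⊕1⊕1⊕0⊕1⊕0⊕0⊕1⊕0⊕1⊕1⊕0 = 0
s8 (pos 8,9,10,11,12,13,14,15,24,25,26,27,28,29,30,31): 0⊕1⊕1⊕0⊕0⊕1⊕1⊕0⊕0⊕1⊕0⊕1⊕0⊕1⊕1⊕0 = 0
s16 (pos 16,17,18,19,20,21,22,23,24,25,26,27,28,29,30,31): 1⊕1⊕0⊕1⊕1⊕0⊕0⊕1⊕0⊕1⊕0⊕1⊕0⊕1⊕1⊕0 = 1
Syndrome s16…s1 = 10010 → error at position 18.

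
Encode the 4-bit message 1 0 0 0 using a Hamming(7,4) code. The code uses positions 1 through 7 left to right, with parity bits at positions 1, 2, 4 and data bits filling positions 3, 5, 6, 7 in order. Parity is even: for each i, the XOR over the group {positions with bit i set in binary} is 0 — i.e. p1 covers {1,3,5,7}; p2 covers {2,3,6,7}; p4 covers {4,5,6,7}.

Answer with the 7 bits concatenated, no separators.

1110000

Place data at non-parity positions: p1 p2 1 p4 0 0 0
p1 (pos 1,3,5,7): XOR of data positions = 1⊕0⊕0 = 1
p2 (pos 2,3,6,7): XOR of data positions = 1⊕0⊕0 = 1
p4 (pos 4,5,6,7): XOR of data positions = 0⊕0⊕0 = 0
Codeword: 1110000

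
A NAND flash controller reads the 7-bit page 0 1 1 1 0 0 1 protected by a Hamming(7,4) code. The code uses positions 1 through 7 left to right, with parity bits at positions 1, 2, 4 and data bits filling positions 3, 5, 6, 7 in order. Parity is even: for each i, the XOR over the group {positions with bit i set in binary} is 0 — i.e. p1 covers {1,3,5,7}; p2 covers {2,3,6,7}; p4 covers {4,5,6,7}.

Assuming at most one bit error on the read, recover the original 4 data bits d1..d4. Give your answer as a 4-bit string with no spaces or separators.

1001

s1 (pos 1,3,5,7): 0⊕1⊕0⊕1 = 0
s2 (pos 2,3,6,7): 1⊕1⊕0⊕1 = 1
s4 (pos 4,5,6,7): 1⊕0⊕0⊕1 = 0
Syndrome s4…s1 = 010 → error at position 2.
Flip position 2: 0111001 → 0011001
Read data bits from positions 3,5,6,7: 1001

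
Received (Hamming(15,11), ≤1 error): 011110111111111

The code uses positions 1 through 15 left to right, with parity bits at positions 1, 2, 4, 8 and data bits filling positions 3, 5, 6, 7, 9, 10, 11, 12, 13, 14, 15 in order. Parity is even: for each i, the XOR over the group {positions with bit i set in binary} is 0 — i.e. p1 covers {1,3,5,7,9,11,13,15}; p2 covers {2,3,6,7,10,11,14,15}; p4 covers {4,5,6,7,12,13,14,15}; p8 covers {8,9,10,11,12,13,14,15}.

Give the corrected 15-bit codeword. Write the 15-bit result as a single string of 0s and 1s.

s1 (pos 1,3,5,7,9,11,13,15): 0⊕1⊕1⊕1⊕1⊕1⊕1⊕1 = 1
s2 (pos 2,3,6,7,10,11,14,15): 1⊕1⊕0⊕1⊕1⊕1⊕1⊕1 = 1
s4 (pos 4,5,6,7,12,13,14,15): 1⊕1⊕0⊕1⊕1⊕1⊕1⊕1 = 1
s8 (pos 8,9,10,11,12,13,14,15): 1⊕1⊕1⊕1⊕1⊕1⊕1⊕1 = 0
Syndrome s8…s1 = 0111 → error at position 7.
Flip position 7: 011110111111111 → 011110011111111

011110011111111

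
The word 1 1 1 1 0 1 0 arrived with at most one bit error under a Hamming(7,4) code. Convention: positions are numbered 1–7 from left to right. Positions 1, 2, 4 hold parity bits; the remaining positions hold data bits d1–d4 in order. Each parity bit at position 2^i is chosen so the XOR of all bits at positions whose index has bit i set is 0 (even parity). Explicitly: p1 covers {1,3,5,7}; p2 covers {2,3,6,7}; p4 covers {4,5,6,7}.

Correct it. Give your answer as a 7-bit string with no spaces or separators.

s1 (pos 1,3,5,7): 1⊕1⊕0⊕0 = 0
s2 (pos 2,3,6,7): 1⊕1⊕1⊕0 = 1
s4 (pos 4,5,6,7): 1⊕0⊕1⊕0 = 0
Syndrome s4…s1 = 010 → error at position 2.
Flip position 2: 1111010 → 1011010

1011010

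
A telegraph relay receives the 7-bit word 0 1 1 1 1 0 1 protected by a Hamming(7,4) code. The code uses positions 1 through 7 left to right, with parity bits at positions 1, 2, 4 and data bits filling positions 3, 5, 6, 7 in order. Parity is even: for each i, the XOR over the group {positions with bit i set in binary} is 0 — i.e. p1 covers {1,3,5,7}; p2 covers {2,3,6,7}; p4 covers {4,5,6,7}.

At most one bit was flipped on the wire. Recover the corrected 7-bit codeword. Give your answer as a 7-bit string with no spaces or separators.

0111100

s1 (pos 1,3,5,7): 0⊕1⊕1⊕1 = 1
s2 (pos 2,3,6,7): 1⊕1⊕0⊕1 = 1
s4 (pos 4,5,6,7): 1⊕1⊕0⊕1 = 1
Syndrome s4…s1 = 111 → error at position 7.
Flip position 7: 0111101 → 0111100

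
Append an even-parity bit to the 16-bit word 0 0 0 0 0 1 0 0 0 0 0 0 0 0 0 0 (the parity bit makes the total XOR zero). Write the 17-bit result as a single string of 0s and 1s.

XOR of the 16 data bits: 0⊕0⊕0⊕0⊕0⊕1⊕0⊕0⊕0⊕0⊕0⊕0⊕0⊕0⊕0⊕0 = 1
Parity bit = 1 (so all 17 bits XOR to 0).

00000100000000001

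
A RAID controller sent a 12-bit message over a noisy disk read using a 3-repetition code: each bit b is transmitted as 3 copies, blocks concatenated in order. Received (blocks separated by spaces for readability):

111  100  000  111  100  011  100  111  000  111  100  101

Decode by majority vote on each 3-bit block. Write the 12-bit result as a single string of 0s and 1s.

Block 1 (111): 3 ones → 1
Block 2 (100): 1 one → 0
Block 3 (000): 0 ones → 0
Block 4 (111): 3 ones → 1
Block 5 (100): 1 one → 0
Block 6 (011): 2 ones → 1
Block 7 (100): 1 one → 0
Block 8 (111): 3 ones → 1
Block 9 (000): 0 ones → 0
Block 10 (111): 3 ones → 1
Block 11 (100): 1 one → 0
Block 12 (101): 2 ones → 1

100101010101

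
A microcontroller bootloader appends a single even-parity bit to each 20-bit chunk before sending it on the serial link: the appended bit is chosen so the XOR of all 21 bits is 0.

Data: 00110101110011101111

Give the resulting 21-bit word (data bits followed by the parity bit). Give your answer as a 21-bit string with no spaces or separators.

001101011100111011111

XOR of the 20 data bits: 0⊕0⊕1⊕1⊕0⊕1⊕0⊕1⊕1⊕1⊕0⊕0⊕1⊕1⊕1⊕0⊕1⊕1⊕1⊕1 = 1
Parity bit = 1 (so all 21 bits XOR to 0).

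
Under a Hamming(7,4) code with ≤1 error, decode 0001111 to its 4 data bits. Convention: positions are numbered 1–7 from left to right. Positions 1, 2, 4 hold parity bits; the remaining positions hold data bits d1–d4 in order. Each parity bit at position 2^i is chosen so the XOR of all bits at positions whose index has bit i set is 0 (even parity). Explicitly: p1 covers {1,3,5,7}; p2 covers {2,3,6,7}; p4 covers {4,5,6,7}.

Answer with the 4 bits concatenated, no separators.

0111

s1 (pos 1,3,5,7): 0⊕0⊕1⊕1 = 0
s2 (pos 2,3,6,7): 0⊕0⊕1⊕1 = 0
s4 (pos 4,5,6,7): 1⊕1⊕1⊕1 = 0
Syndrome s4…s1 = 000 → no error.
Read data bits from positions 3,5,6,7: 0111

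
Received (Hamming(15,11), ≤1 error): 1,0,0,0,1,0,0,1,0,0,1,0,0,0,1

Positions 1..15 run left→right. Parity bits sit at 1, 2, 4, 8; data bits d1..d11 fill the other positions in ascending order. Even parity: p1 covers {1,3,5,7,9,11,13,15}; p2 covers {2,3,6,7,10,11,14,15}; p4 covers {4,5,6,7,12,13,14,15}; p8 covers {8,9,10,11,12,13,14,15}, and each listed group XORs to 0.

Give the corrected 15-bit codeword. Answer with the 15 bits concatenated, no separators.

100010000010001

s1 (pos 1,3,5,7,9,11,13,15): 1⊕0⊕1⊕0⊕0⊕1⊕0⊕1 = 0
s2 (pos 2,3,6,7,10,11,14,15): 0⊕0⊕0⊕0⊕0⊕1⊕0⊕1 = 0
s4 (pos 4,5,6,7,12,13,14,15): 0⊕1⊕0⊕0⊕0⊕0⊕0⊕1 = 0
s8 (pos 8,9,10,11,12,13,14,15): 1⊕0⊕0⊕1⊕0⊕0⊕0⊕1 = 1
Syndrome s8…s1 = 1000 → error at position 8.
Flip position 8: 100010010010001 → 100010000010001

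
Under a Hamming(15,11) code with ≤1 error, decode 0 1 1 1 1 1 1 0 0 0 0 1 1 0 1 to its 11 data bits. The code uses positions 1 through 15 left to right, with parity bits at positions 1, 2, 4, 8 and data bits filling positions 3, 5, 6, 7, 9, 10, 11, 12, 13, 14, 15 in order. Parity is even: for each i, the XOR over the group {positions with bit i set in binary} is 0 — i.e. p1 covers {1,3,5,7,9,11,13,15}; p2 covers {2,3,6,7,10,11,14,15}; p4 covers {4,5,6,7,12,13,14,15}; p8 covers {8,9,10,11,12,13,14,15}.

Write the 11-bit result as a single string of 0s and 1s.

s1 (pos 1,3,5,7,9,11,13,15): 0⊕1⊕1⊕1⊕0⊕0⊕1⊕1 = 1
s2 (pos 2,3,6,7,10,11,14,15): 1⊕1⊕1⊕1⊕0⊕0⊕0⊕1 = 1
s4 (pos 4,5,6,7,12,13,14,15): 1⊕1⊕1⊕1⊕1⊕1⊕0⊕1 = 1
s8 (pos 8,9,10,11,12,13,14,15): 0⊕0⊕0⊕0⊕1⊕1⊕0⊕1 = 1
Syndrome s8…s1 = 1111 → error at position 15.
Flip position 15: 011111100001101 → 011111100001100
Read data bits from positions 3,5,6,7,9,10,11,12,13,14,15: 11110001100

11110001100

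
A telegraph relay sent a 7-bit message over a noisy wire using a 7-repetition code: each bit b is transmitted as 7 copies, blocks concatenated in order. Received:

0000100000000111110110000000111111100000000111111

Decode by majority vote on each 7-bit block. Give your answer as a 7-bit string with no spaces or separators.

Block 1 (0000100): 1 one → 0
Block 2 (0000001): 1 one → 0
Block 3 (1111011): 6 ones → 1
Block 4 (0000000): 0 ones → 0
Block 5 (1111111): 7 ones → 1
Block 6 (0000000): 0 ones → 0
Block 7 (0111111): 6 ones → 1

0010101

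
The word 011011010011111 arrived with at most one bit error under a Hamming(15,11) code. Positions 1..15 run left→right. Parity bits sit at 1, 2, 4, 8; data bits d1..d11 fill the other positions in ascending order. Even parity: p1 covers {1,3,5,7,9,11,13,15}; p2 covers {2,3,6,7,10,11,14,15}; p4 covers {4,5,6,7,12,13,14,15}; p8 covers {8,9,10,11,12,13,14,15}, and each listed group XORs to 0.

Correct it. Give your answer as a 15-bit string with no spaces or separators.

s1 (pos 1,3,5,7,9,11,13,15): 0⊕1⊕1⊕0⊕0⊕1⊕1⊕1 = 1
s2 (pos 2,3,6,7,10,11,14,15): 1⊕1⊕1⊕0⊕0⊕1⊕1⊕1 = 0
s4 (pos 4,5,6,7,12,13,14,15): 0⊕1⊕1⊕0⊕1⊕1⊕1⊕1 = 0
s8 (pos 8,9,10,11,12,13,14,15): 1⊕0⊕0⊕1⊕1⊕1⊕1⊕1 = 0
Syndrome s8…s1 = 0001 → error at position 1.
Flip position 1: 011011010011111 → 111011010011111

111011010011111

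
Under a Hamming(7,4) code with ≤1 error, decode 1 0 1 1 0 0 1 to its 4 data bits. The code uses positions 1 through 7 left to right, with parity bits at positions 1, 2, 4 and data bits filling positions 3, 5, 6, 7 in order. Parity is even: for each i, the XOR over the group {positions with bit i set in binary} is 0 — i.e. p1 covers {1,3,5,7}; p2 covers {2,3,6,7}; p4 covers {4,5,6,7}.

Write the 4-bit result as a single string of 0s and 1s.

1001

s1 (pos 1,3,5,7): 1⊕1⊕0⊕1 = 1
s2 (pos 2,3,6,7): 0⊕1⊕0⊕1 = 0
s4 (pos 4,5,6,7): 1⊕0⊕0⊕1 = 0
Syndrome s4…s1 = 001 → error at position 1.
Flip position 1: 1011001 → 0011001
Read data bits from positions 3,5,6,7: 1001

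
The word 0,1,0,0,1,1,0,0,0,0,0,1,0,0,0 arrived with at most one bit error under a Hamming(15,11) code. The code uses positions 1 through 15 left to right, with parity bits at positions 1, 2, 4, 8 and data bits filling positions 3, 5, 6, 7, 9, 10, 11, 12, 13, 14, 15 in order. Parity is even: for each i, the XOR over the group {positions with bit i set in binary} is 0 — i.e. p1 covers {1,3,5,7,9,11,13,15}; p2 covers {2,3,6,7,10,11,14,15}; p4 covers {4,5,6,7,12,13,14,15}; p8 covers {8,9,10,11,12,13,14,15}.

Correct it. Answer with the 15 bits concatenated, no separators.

s1 (pos 1,3,5,7,9,11,13,15): 0⊕0⊕1⊕0⊕0⊕0⊕0⊕0 = 1
s2 (pos 2,3,6,7,10,11,14,15): 1⊕0⊕1⊕0⊕0⊕0⊕0⊕0 = 0
s4 (pos 4,5,6,7,12,13,14,15): 0⊕1⊕1⊕0⊕1⊕0⊕0⊕0 = 1
s8 (pos 8,9,10,11,12,13,14,15): 0⊕0⊕0⊕0⊕1⊕0⊕0⊕0 = 1
Syndrome s8…s1 = 1101 → error at position 13.
Flip position 13: 010011000001000 → 010011000001100

010011000001100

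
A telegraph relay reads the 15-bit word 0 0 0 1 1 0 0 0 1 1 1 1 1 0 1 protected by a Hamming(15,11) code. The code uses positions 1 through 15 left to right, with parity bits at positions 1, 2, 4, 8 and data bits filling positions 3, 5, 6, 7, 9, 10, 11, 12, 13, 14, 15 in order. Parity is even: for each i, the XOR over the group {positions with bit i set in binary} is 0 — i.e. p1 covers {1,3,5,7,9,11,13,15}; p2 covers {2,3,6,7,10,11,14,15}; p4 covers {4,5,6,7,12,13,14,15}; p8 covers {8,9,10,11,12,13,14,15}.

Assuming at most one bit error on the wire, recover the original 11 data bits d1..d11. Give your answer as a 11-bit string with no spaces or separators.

01011111101

s1 (pos 1,3,5,7,9,11,13,15): 0⊕0⊕1⊕0⊕1⊕1⊕1⊕1 = 1
s2 (pos 2,3,6,7,10,11,14,15): 0⊕0⊕0⊕0⊕1⊕1⊕0⊕1 = 1
s4 (pos 4,5,6,7,12,13,14,15): 1⊕1⊕0⊕0⊕1⊕1⊕0⊕1 = 1
s8 (pos 8,9,10,11,12,13,14,15): 0⊕1⊕1⊕1⊕1⊕1⊕0⊕1 = 0
Syndrome s8…s1 = 0111 → error at position 7.
Flip position 7: 000110001111101 → 000110101111101
Read data bits from positions 3,5,6,7,9,10,11,12,13,14,15: 01011111101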